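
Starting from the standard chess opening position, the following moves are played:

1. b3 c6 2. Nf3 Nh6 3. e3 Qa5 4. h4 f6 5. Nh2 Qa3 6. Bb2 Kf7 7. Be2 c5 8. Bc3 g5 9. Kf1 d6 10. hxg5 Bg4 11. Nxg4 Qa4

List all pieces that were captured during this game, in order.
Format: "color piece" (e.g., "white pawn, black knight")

Tracking captures:
  hxg5: captured black pawn
  Nxg4: captured black bishop

black pawn, black bishop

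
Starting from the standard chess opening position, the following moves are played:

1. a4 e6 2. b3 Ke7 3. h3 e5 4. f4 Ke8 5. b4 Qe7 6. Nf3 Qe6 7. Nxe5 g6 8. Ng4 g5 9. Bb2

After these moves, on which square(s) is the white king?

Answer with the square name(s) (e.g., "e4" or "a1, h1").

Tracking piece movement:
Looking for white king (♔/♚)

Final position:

  a b c d e f g h
  ─────────────────
8│♜ ♞ ♝ · ♚ ♝ ♞ ♜│8
7│♟ ♟ ♟ ♟ · ♟ · ♟│7
6│· · · · ♛ · · ·│6
5│· · · · · · ♟ ·│5
4│♙ ♙ · · · ♙ ♘ ·│4
3│· · · · · · · ♙│3
2│· ♗ ♙ ♙ ♙ · ♙ ·│2
1│♖ ♘ · ♕ ♔ ♗ · ♖│1
  ─────────────────
  a b c d e f g h


e1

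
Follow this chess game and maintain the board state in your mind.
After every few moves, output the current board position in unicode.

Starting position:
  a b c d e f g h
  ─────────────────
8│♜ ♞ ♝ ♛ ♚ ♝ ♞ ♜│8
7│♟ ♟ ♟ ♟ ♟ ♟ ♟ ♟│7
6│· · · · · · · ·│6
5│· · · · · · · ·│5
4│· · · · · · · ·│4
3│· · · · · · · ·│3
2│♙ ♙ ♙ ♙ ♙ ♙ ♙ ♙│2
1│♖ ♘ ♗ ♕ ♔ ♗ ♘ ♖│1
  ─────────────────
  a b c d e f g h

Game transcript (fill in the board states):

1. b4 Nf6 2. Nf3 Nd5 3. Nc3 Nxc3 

  a b c d e f g h
  ─────────────────
8│♜ ♞ ♝ ♛ ♚ ♝ · ♜│8
7│♟ ♟ ♟ ♟ ♟ ♟ ♟ ♟│7
6│· · · · · · · ·│6
5│· · · · · · · ·│5
4│· ♙ · · · · · ·│4
3│· · ♞ · · ♘ · ·│3
2│♙ · ♙ ♙ ♙ ♙ ♙ ♙│2
1│♖ · ♗ ♕ ♔ ♗ · ♖│1
  ─────────────────
  a b c d e f g h

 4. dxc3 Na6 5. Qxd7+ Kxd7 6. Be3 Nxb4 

  a b c d e f g h
  ─────────────────
8│♜ · ♝ ♛ · ♝ · ♜│8
7│♟ ♟ ♟ ♚ ♟ ♟ ♟ ♟│7
6│· · · · · · · ·│6
5│· · · · · · · ·│5
4│· ♞ · · · · · ·│4
3│· · ♙ · ♗ ♘ · ·│3
2│♙ · ♙ · ♙ ♙ ♙ ♙│2
1│♖ · · · ♔ ♗ · ♖│1
  ─────────────────
  a b c d e f g h

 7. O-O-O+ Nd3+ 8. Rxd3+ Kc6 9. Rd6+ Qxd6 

  a b c d e f g h
  ─────────────────
8│♜ · ♝ · · ♝ · ♜│8
7│♟ ♟ ♟ · ♟ ♟ ♟ ♟│7
6│· · ♚ ♛ · · · ·│6
5│· · · · · · · ·│5
4│· · · · · · · ·│4
3│· · ♙ · ♗ ♘ · ·│3
2│♙ · ♙ · ♙ ♙ ♙ ♙│2
1│· · ♔ · · ♗ · ♖│1
  ─────────────────
  a b c d e f g h

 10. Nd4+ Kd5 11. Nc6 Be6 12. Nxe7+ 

  a b c d e f g h
  ─────────────────
8│♜ · · · · ♝ · ♜│8
7│♟ ♟ ♟ · ♘ ♟ ♟ ♟│7
6│· · · ♛ ♝ · · ·│6
5│· · · ♚ · · · ·│5
4│· · · · · · · ·│4
3│· · ♙ · ♗ · · ·│3
2│♙ · ♙ · ♙ ♙ ♙ ♙│2
1│· · ♔ · · ♗ · ♖│1
  ─────────────────
  a b c d e f g h


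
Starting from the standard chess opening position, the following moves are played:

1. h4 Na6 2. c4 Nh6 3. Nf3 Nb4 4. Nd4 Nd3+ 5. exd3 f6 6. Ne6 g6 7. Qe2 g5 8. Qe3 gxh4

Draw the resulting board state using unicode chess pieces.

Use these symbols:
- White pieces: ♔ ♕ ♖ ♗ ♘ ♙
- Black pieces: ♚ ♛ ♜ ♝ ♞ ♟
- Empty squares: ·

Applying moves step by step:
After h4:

♜ ♞ ♝ ♛ ♚ ♝ ♞ ♜
♟ ♟ ♟ ♟ ♟ ♟ ♟ ♟
· · · · · · · ·
· · · · · · · ·
· · · · · · · ♙
· · · · · · · ·
♙ ♙ ♙ ♙ ♙ ♙ ♙ ·
♖ ♘ ♗ ♕ ♔ ♗ ♘ ♖


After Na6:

♜ · ♝ ♛ ♚ ♝ ♞ ♜
♟ ♟ ♟ ♟ ♟ ♟ ♟ ♟
♞ · · · · · · ·
· · · · · · · ·
· · · · · · · ♙
· · · · · · · ·
♙ ♙ ♙ ♙ ♙ ♙ ♙ ·
♖ ♘ ♗ ♕ ♔ ♗ ♘ ♖


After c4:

♜ · ♝ ♛ ♚ ♝ ♞ ♜
♟ ♟ ♟ ♟ ♟ ♟ ♟ ♟
♞ · · · · · · ·
· · · · · · · ·
· · ♙ · · · · ♙
· · · · · · · ·
♙ ♙ · ♙ ♙ ♙ ♙ ·
♖ ♘ ♗ ♕ ♔ ♗ ♘ ♖


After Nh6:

♜ · ♝ ♛ ♚ ♝ · ♜
♟ ♟ ♟ ♟ ♟ ♟ ♟ ♟
♞ · · · · · · ♞
· · · · · · · ·
· · ♙ · · · · ♙
· · · · · · · ·
♙ ♙ · ♙ ♙ ♙ ♙ ·
♖ ♘ ♗ ♕ ♔ ♗ ♘ ♖


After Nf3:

♜ · ♝ ♛ ♚ ♝ · ♜
♟ ♟ ♟ ♟ ♟ ♟ ♟ ♟
♞ · · · · · · ♞
· · · · · · · ·
· · ♙ · · · · ♙
· · · · · ♘ · ·
♙ ♙ · ♙ ♙ ♙ ♙ ·
♖ ♘ ♗ ♕ ♔ ♗ · ♖


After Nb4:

♜ · ♝ ♛ ♚ ♝ · ♜
♟ ♟ ♟ ♟ ♟ ♟ ♟ ♟
· · · · · · · ♞
· · · · · · · ·
· ♞ ♙ · · · · ♙
· · · · · ♘ · ·
♙ ♙ · ♙ ♙ ♙ ♙ ·
♖ ♘ ♗ ♕ ♔ ♗ · ♖


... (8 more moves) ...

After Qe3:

♜ · ♝ ♛ ♚ ♝ · ♜
♟ ♟ ♟ ♟ ♟ · · ♟
· · · · ♘ ♟ · ♞
· · · · · · ♟ ·
· · ♙ · · · · ♙
· · · ♙ ♕ · · ·
♙ ♙ · ♙ · ♙ ♙ ·
♖ ♘ ♗ · ♔ ♗ · ♖


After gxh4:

♜ · ♝ ♛ ♚ ♝ · ♜
♟ ♟ ♟ ♟ ♟ · · ♟
· · · · ♘ ♟ · ♞
· · · · · · · ·
· · ♙ · · · · ♟
· · · ♙ ♕ · · ·
♙ ♙ · ♙ · ♙ ♙ ·
♖ ♘ ♗ · ♔ ♗ · ♖



  a b c d e f g h
  ─────────────────
8│♜ · ♝ ♛ ♚ ♝ · ♜│8
7│♟ ♟ ♟ ♟ ♟ · · ♟│7
6│· · · · ♘ ♟ · ♞│6
5│· · · · · · · ·│5
4│· · ♙ · · · · ♟│4
3│· · · ♙ ♕ · · ·│3
2│♙ ♙ · ♙ · ♙ ♙ ·│2
1│♖ ♘ ♗ · ♔ ♗ · ♖│1
  ─────────────────
  a b c d e f g h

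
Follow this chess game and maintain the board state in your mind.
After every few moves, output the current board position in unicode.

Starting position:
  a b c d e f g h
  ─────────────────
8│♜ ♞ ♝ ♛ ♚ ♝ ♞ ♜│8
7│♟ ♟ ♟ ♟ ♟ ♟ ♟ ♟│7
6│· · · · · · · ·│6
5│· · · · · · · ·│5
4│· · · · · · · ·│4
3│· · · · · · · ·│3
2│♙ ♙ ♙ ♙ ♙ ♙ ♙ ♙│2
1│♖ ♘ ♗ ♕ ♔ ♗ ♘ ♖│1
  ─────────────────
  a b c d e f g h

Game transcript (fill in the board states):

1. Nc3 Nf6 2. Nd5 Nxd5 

  a b c d e f g h
  ─────────────────
8│♜ ♞ ♝ ♛ ♚ ♝ · ♜│8
7│♟ ♟ ♟ ♟ ♟ ♟ ♟ ♟│7
6│· · · · · · · ·│6
5│· · · ♞ · · · ·│5
4│· · · · · · · ·│4
3│· · · · · · · ·│3
2│♙ ♙ ♙ ♙ ♙ ♙ ♙ ♙│2
1│♖ · ♗ ♕ ♔ ♗ ♘ ♖│1
  ─────────────────
  a b c d e f g h

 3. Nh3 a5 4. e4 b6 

  a b c d e f g h
  ─────────────────
8│♜ ♞ ♝ ♛ ♚ ♝ · ♜│8
7│· · ♟ ♟ ♟ ♟ ♟ ♟│7
6│· ♟ · · · · · ·│6
5│♟ · · ♞ · · · ·│5
4│· · · · ♙ · · ·│4
3│· · · · · · · ♘│3
2│♙ ♙ ♙ ♙ · ♙ ♙ ♙│2
1│♖ · ♗ ♕ ♔ ♗ · ♖│1
  ─────────────────
  a b c d e f g h

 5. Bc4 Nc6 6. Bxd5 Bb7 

  a b c d e f g h
  ─────────────────
8│♜ · · ♛ ♚ ♝ · ♜│8
7│· ♝ ♟ ♟ ♟ ♟ ♟ ♟│7
6│· ♟ ♞ · · · · ·│6
5│♟ · · ♗ · · · ·│5
4│· · · · ♙ · · ·│4
3│· · · · · · · ♘│3
2│♙ ♙ ♙ ♙ · ♙ ♙ ♙│2
1│♖ · ♗ ♕ ♔ · · ♖│1
  ─────────────────
  a b c d e f g h

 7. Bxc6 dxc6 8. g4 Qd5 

  a b c d e f g h
  ─────────────────
8│♜ · · · ♚ ♝ · ♜│8
7│· ♝ ♟ · ♟ ♟ ♟ ♟│7
6│· ♟ ♟ · · · · ·│6
5│♟ · · ♛ · · · ·│5
4│· · · · ♙ · ♙ ·│4
3│· · · · · · · ♘│3
2│♙ ♙ ♙ ♙ · ♙ · ♙│2
1│♖ · ♗ ♕ ♔ · · ♖│1
  ─────────────────
  a b c d e f g h

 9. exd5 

  a b c d e f g h
  ─────────────────
8│♜ · · · ♚ ♝ · ♜│8
7│· ♝ ♟ · ♟ ♟ ♟ ♟│7
6│· ♟ ♟ · · · · ·│6
5│♟ · · ♙ · · · ·│5
4│· · · · · · ♙ ·│4
3│· · · · · · · ♘│3
2│♙ ♙ ♙ ♙ · ♙ · ♙│2
1│♖ · ♗ ♕ ♔ · · ♖│1
  ─────────────────
  a b c d e f g h


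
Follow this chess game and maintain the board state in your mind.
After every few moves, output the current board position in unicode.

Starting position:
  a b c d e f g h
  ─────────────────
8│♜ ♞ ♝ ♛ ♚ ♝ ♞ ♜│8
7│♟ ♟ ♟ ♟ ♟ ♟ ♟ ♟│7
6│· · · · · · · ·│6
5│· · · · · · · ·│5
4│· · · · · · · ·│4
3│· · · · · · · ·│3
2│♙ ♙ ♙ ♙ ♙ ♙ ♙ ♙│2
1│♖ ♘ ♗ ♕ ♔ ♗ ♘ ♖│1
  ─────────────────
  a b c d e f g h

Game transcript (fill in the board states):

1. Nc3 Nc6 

  a b c d e f g h
  ─────────────────
8│♜ · ♝ ♛ ♚ ♝ ♞ ♜│8
7│♟ ♟ ♟ ♟ ♟ ♟ ♟ ♟│7
6│· · ♞ · · · · ·│6
5│· · · · · · · ·│5
4│· · · · · · · ·│4
3│· · ♘ · · · · ·│3
2│♙ ♙ ♙ ♙ ♙ ♙ ♙ ♙│2
1│♖ · ♗ ♕ ♔ ♗ ♘ ♖│1
  ─────────────────
  a b c d e f g h

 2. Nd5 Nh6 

  a b c d e f g h
  ─────────────────
8│♜ · ♝ ♛ ♚ ♝ · ♜│8
7│♟ ♟ ♟ ♟ ♟ ♟ ♟ ♟│7
6│· · ♞ · · · · ♞│6
5│· · · ♘ · · · ·│5
4│· · · · · · · ·│4
3│· · · · · · · ·│3
2│♙ ♙ ♙ ♙ ♙ ♙ ♙ ♙│2
1│♖ · ♗ ♕ ♔ ♗ ♘ ♖│1
  ─────────────────
  a b c d e f g h

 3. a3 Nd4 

  a b c d e f g h
  ─────────────────
8│♜ · ♝ ♛ ♚ ♝ · ♜│8
7│♟ ♟ ♟ ♟ ♟ ♟ ♟ ♟│7
6│· · · · · · · ♞│6
5│· · · ♘ · · · ·│5
4│· · · ♞ · · · ·│4
3│♙ · · · · · · ·│3
2│· ♙ ♙ ♙ ♙ ♙ ♙ ♙│2
1│♖ · ♗ ♕ ♔ ♗ ♘ ♖│1
  ─────────────────
  a b c d e f g h

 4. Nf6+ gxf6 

  a b c d e f g h
  ─────────────────
8│♜ · ♝ ♛ ♚ ♝ · ♜│8
7│♟ ♟ ♟ ♟ ♟ ♟ · ♟│7
6│· · · · · ♟ · ♞│6
5│· · · · · · · ·│5
4│· · · ♞ · · · ·│4
3│♙ · · · · · · ·│3
2│· ♙ ♙ ♙ ♙ ♙ ♙ ♙│2
1│♖ · ♗ ♕ ♔ ♗ ♘ ♖│1
  ─────────────────
  a b c d e f g h

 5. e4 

  a b c d e f g h
  ─────────────────
8│♜ · ♝ ♛ ♚ ♝ · ♜│8
7│♟ ♟ ♟ ♟ ♟ ♟ · ♟│7
6│· · · · · ♟ · ♞│6
5│· · · · · · · ·│5
4│· · · ♞ ♙ · · ·│4
3│♙ · · · · · · ·│3
2│· ♙ ♙ ♙ · ♙ ♙ ♙│2
1│♖ · ♗ ♕ ♔ ♗ ♘ ♖│1
  ─────────────────
  a b c d e f g h


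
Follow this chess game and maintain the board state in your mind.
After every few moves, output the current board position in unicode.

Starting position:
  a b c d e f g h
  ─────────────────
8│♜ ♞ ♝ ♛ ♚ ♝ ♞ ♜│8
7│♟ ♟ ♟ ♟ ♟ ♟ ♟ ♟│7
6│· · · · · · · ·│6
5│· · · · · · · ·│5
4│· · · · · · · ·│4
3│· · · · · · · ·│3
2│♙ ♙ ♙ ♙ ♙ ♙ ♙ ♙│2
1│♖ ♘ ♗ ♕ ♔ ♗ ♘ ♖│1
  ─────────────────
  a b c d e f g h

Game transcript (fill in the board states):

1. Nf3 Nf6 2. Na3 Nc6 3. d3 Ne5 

  a b c d e f g h
  ─────────────────
8│♜ · ♝ ♛ ♚ ♝ · ♜│8
7│♟ ♟ ♟ ♟ ♟ ♟ ♟ ♟│7
6│· · · · · ♞ · ·│6
5│· · · · ♞ · · ·│5
4│· · · · · · · ·│4
3│♘ · · ♙ · ♘ · ·│3
2│♙ ♙ ♙ · ♙ ♙ ♙ ♙│2
1│♖ · ♗ ♕ ♔ ♗ · ♖│1
  ─────────────────
  a b c d e f g h

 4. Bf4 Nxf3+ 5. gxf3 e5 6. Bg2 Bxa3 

  a b c d e f g h
  ─────────────────
8│♜ · ♝ ♛ ♚ · · ♜│8
7│♟ ♟ ♟ ♟ · ♟ ♟ ♟│7
6│· · · · · ♞ · ·│6
5│· · · · ♟ · · ·│5
4│· · · · · ♗ · ·│4
3│♝ · · ♙ · ♙ · ·│3
2│♙ ♙ ♙ · ♙ ♙ ♗ ♙│2
1│♖ · · ♕ ♔ · · ♖│1
  ─────────────────
  a b c d e f g h

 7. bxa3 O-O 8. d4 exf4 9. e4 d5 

  a b c d e f g h
  ─────────────────
8│♜ · ♝ ♛ · ♜ ♚ ·│8
7│♟ ♟ ♟ · · ♟ ♟ ♟│7
6│· · · · · ♞ · ·│6
5│· · · ♟ · · · ·│5
4│· · · ♙ ♙ ♟ · ·│4
3│♙ · · · · ♙ · ·│3
2│♙ · ♙ · · ♙ ♗ ♙│2
1│♖ · · ♕ ♔ · · ♖│1
  ─────────────────
  a b c d e f g h

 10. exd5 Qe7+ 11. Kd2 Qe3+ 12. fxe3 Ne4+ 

  a b c d e f g h
  ─────────────────
8│♜ · ♝ · · ♜ ♚ ·│8
7│♟ ♟ ♟ · · ♟ ♟ ♟│7
6│· · · · · · · ·│6
5│· · · ♙ · · · ·│5
4│· · · ♙ ♞ ♟ · ·│4
3│♙ · · · ♙ ♙ · ·│3
2│♙ · ♙ ♔ · · ♗ ♙│2
1│♖ · · ♕ · · · ♖│1
  ─────────────────
  a b c d e f g h

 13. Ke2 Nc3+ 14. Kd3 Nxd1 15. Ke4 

  a b c d e f g h
  ─────────────────
8│♜ · ♝ · · ♜ ♚ ·│8
7│♟ ♟ ♟ · · ♟ ♟ ♟│7
6│· · · · · · · ·│6
5│· · · ♙ · · · ·│5
4│· · · ♙ ♔ ♟ · ·│4
3│♙ · · · ♙ ♙ · ·│3
2│♙ · ♙ · · · ♗ ♙│2
1│♖ · · ♞ · · · ♖│1
  ─────────────────
  a b c d e f g h


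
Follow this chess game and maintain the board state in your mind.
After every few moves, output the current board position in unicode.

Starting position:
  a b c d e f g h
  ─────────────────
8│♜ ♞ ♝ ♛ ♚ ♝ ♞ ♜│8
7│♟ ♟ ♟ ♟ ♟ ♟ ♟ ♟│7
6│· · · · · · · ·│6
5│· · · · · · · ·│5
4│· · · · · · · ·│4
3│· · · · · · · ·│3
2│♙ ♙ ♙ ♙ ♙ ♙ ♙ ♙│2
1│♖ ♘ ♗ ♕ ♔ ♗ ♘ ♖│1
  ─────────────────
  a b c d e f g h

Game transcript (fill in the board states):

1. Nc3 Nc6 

  a b c d e f g h
  ─────────────────
8│♜ · ♝ ♛ ♚ ♝ ♞ ♜│8
7│♟ ♟ ♟ ♟ ♟ ♟ ♟ ♟│7
6│· · ♞ · · · · ·│6
5│· · · · · · · ·│5
4│· · · · · · · ·│4
3│· · ♘ · · · · ·│3
2│♙ ♙ ♙ ♙ ♙ ♙ ♙ ♙│2
1│♖ · ♗ ♕ ♔ ♗ ♘ ♖│1
  ─────────────────
  a b c d e f g h

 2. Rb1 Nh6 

  a b c d e f g h
  ─────────────────
8│♜ · ♝ ♛ ♚ ♝ · ♜│8
7│♟ ♟ ♟ ♟ ♟ ♟ ♟ ♟│7
6│· · ♞ · · · · ♞│6
5│· · · · · · · ·│5
4│· · · · · · · ·│4
3│· · ♘ · · · · ·│3
2│♙ ♙ ♙ ♙ ♙ ♙ ♙ ♙│2
1│· ♖ ♗ ♕ ♔ ♗ ♘ ♖│1
  ─────────────────
  a b c d e f g h

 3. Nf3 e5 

  a b c d e f g h
  ─────────────────
8│♜ · ♝ ♛ ♚ ♝ · ♜│8
7│♟ ♟ ♟ ♟ · ♟ ♟ ♟│7
6│· · ♞ · · · · ♞│6
5│· · · · ♟ · · ·│5
4│· · · · · · · ·│4
3│· · ♘ · · ♘ · ·│3
2│♙ ♙ ♙ ♙ ♙ ♙ ♙ ♙│2
1│· ♖ ♗ ♕ ♔ ♗ · ♖│1
  ─────────────────
  a b c d e f g h



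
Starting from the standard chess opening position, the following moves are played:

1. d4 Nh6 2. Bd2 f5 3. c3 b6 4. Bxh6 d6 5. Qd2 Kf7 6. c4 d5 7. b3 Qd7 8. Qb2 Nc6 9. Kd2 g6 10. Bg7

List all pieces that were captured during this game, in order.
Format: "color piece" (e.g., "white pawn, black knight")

Tracking captures:
  Bxh6: captured black knight

black knight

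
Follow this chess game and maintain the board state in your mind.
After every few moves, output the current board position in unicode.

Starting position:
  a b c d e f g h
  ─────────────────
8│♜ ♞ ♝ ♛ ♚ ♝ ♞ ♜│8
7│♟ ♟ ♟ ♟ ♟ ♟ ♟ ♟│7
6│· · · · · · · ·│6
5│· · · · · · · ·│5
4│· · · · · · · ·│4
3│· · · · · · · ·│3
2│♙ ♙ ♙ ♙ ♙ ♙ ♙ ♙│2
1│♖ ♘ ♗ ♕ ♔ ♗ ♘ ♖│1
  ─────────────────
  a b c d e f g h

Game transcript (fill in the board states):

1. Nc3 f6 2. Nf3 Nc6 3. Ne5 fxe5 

  a b c d e f g h
  ─────────────────
8│♜ · ♝ ♛ ♚ ♝ ♞ ♜│8
7│♟ ♟ ♟ ♟ ♟ · ♟ ♟│7
6│· · ♞ · · · · ·│6
5│· · · · ♟ · · ·│5
4│· · · · · · · ·│4
3│· · ♘ · · · · ·│3
2│♙ ♙ ♙ ♙ ♙ ♙ ♙ ♙│2
1│♖ · ♗ ♕ ♔ ♗ · ♖│1
  ─────────────────
  a b c d e f g h

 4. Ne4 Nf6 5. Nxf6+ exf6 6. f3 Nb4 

  a b c d e f g h
  ─────────────────
8│♜ · ♝ ♛ ♚ ♝ · ♜│8
7│♟ ♟ ♟ ♟ · · ♟ ♟│7
6│· · · · · ♟ · ·│6
5│· · · · ♟ · · ·│5
4│· ♞ · · · · · ·│4
3│· · · · · ♙ · ·│3
2│♙ ♙ ♙ ♙ ♙ · ♙ ♙│2
1│♖ · ♗ ♕ ♔ ♗ · ♖│1
  ─────────────────
  a b c d e f g h

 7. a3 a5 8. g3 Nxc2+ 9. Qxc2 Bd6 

  a b c d e f g h
  ─────────────────
8│♜ · ♝ ♛ ♚ · · ♜│8
7│· ♟ ♟ ♟ · · ♟ ♟│7
6│· · · ♝ · ♟ · ·│6
5│♟ · · · ♟ · · ·│5
4│· · · · · · · ·│4
3│♙ · · · · ♙ ♙ ·│3
2│· ♙ ♕ ♙ ♙ · · ♙│2
1│♖ · ♗ · ♔ ♗ · ♖│1
  ─────────────────
  a b c d e f g h

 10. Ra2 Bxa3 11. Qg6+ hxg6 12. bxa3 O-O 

  a b c d e f g h
  ─────────────────
8│♜ · ♝ ♛ · ♜ ♚ ·│8
7│· ♟ ♟ ♟ · · ♟ ·│7
6│· · · · · ♟ ♟ ·│6
5│♟ · · · ♟ · · ·│5
4│· · · · · · · ·│4
3│♙ · · · · ♙ ♙ ·│3
2│♖ · · ♙ ♙ · · ♙│2
1│· · ♗ · ♔ ♗ · ♖│1
  ─────────────────
  a b c d e f g h

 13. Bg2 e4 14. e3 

  a b c d e f g h
  ─────────────────
8│♜ · ♝ ♛ · ♜ ♚ ·│8
7│· ♟ ♟ ♟ · · ♟ ·│7
6│· · · · · ♟ ♟ ·│6
5│♟ · · · · · · ·│5
4│· · · · ♟ · · ·│4
3│♙ · · · ♙ ♙ ♙ ·│3
2│♖ · · ♙ · · ♗ ♙│2
1│· · ♗ · ♔ · · ♖│1
  ─────────────────
  a b c d e f g h


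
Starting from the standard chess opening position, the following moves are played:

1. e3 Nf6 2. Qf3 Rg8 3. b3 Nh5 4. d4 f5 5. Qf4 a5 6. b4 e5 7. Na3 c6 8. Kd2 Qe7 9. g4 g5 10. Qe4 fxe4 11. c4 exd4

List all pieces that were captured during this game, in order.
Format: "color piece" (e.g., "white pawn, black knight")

Tracking captures:
  fxe4: captured white queen
  exd4: captured white pawn

white queen, white pawn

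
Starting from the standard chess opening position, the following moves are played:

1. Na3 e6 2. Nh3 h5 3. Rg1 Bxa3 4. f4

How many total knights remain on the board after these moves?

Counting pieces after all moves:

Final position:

  a b c d e f g h
  ─────────────────
8│♜ ♞ ♝ ♛ ♚ · ♞ ♜│8
7│♟ ♟ ♟ ♟ · ♟ ♟ ·│7
6│· · · · ♟ · · ·│6
5│· · · · · · · ♟│5
4│· · · · · ♙ · ·│4
3│♝ · · · · · · ♘│3
2│♙ ♙ ♙ ♙ ♙ · ♙ ♙│2
1│♖ · ♗ ♕ ♔ ♗ ♖ ·│1
  ─────────────────
  a b c d e f g h


3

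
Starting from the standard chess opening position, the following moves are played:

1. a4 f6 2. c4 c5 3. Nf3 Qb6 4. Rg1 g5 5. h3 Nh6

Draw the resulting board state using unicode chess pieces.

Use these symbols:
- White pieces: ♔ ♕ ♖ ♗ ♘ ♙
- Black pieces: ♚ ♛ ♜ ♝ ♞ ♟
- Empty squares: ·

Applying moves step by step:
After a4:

♜ ♞ ♝ ♛ ♚ ♝ ♞ ♜
♟ ♟ ♟ ♟ ♟ ♟ ♟ ♟
· · · · · · · ·
· · · · · · · ·
♙ · · · · · · ·
· · · · · · · ·
· ♙ ♙ ♙ ♙ ♙ ♙ ♙
♖ ♘ ♗ ♕ ♔ ♗ ♘ ♖


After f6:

♜ ♞ ♝ ♛ ♚ ♝ ♞ ♜
♟ ♟ ♟ ♟ ♟ · ♟ ♟
· · · · · ♟ · ·
· · · · · · · ·
♙ · · · · · · ·
· · · · · · · ·
· ♙ ♙ ♙ ♙ ♙ ♙ ♙
♖ ♘ ♗ ♕ ♔ ♗ ♘ ♖


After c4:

♜ ♞ ♝ ♛ ♚ ♝ ♞ ♜
♟ ♟ ♟ ♟ ♟ · ♟ ♟
· · · · · ♟ · ·
· · · · · · · ·
♙ · ♙ · · · · ·
· · · · · · · ·
· ♙ · ♙ ♙ ♙ ♙ ♙
♖ ♘ ♗ ♕ ♔ ♗ ♘ ♖


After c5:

♜ ♞ ♝ ♛ ♚ ♝ ♞ ♜
♟ ♟ · ♟ ♟ · ♟ ♟
· · · · · ♟ · ·
· · ♟ · · · · ·
♙ · ♙ · · · · ·
· · · · · · · ·
· ♙ · ♙ ♙ ♙ ♙ ♙
♖ ♘ ♗ ♕ ♔ ♗ ♘ ♖


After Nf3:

♜ ♞ ♝ ♛ ♚ ♝ ♞ ♜
♟ ♟ · ♟ ♟ · ♟ ♟
· · · · · ♟ · ·
· · ♟ · · · · ·
♙ · ♙ · · · · ·
· · · · · ♘ · ·
· ♙ · ♙ ♙ ♙ ♙ ♙
♖ ♘ ♗ ♕ ♔ ♗ · ♖


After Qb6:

♜ ♞ ♝ · ♚ ♝ ♞ ♜
♟ ♟ · ♟ ♟ · ♟ ♟
· ♛ · · · ♟ · ·
· · ♟ · · · · ·
♙ · ♙ · · · · ·
· · · · · ♘ · ·
· ♙ · ♙ ♙ ♙ ♙ ♙
♖ ♘ ♗ ♕ ♔ ♗ · ♖


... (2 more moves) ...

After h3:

♜ ♞ ♝ · ♚ ♝ ♞ ♜
♟ ♟ · ♟ ♟ · · ♟
· ♛ · · · ♟ · ·
· · ♟ · · · ♟ ·
♙ · ♙ · · · · ·
· · · · · ♘ · ♙
· ♙ · ♙ ♙ ♙ ♙ ·
♖ ♘ ♗ ♕ ♔ ♗ ♖ ·


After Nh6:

♜ ♞ ♝ · ♚ ♝ · ♜
♟ ♟ · ♟ ♟ · · ♟
· ♛ · · · ♟ · ♞
· · ♟ · · · ♟ ·
♙ · ♙ · · · · ·
· · · · · ♘ · ♙
· ♙ · ♙ ♙ ♙ ♙ ·
♖ ♘ ♗ ♕ ♔ ♗ ♖ ·



  a b c d e f g h
  ─────────────────
8│♜ ♞ ♝ · ♚ ♝ · ♜│8
7│♟ ♟ · ♟ ♟ · · ♟│7
6│· ♛ · · · ♟ · ♞│6
5│· · ♟ · · · ♟ ·│5
4│♙ · ♙ · · · · ·│4
3│· · · · · ♘ · ♙│3
2│· ♙ · ♙ ♙ ♙ ♙ ·│2
1│♖ ♘ ♗ ♕ ♔ ♗ ♖ ·│1
  ─────────────────
  a b c d e f g h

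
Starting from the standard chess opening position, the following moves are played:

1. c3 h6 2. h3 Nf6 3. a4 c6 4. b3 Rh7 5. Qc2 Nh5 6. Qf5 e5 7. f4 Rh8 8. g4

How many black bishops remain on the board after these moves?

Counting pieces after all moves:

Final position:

  a b c d e f g h
  ─────────────────
8│♜ ♞ ♝ ♛ ♚ ♝ · ♜│8
7│♟ ♟ · ♟ · ♟ ♟ ·│7
6│· · ♟ · · · · ♟│6
5│· · · · ♟ ♕ · ♞│5
4│♙ · · · · ♙ ♙ ·│4
3│· ♙ ♙ · · · · ♙│3
2│· · · ♙ ♙ · · ·│2
1│♖ ♘ ♗ · ♔ ♗ ♘ ♖│1
  ─────────────────
  a b c d e f g h


2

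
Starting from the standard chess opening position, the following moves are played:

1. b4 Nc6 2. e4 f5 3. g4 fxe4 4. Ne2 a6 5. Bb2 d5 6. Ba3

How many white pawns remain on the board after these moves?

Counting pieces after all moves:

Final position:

  a b c d e f g h
  ─────────────────
8│♜ · ♝ ♛ ♚ ♝ ♞ ♜│8
7│· ♟ ♟ · ♟ · ♟ ♟│7
6│♟ · ♞ · · · · ·│6
5│· · · ♟ · · · ·│5
4│· ♙ · · ♟ · ♙ ·│4
3│♗ · · · · · · ·│3
2│♙ · ♙ ♙ ♘ ♙ · ♙│2
1│♖ ♘ · ♕ ♔ ♗ · ♖│1
  ─────────────────
  a b c d e f g h


7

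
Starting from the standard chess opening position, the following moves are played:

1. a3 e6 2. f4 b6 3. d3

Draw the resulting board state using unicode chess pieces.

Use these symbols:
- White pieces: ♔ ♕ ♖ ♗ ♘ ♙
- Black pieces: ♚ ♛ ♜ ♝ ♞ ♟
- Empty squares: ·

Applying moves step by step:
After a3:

♜ ♞ ♝ ♛ ♚ ♝ ♞ ♜
♟ ♟ ♟ ♟ ♟ ♟ ♟ ♟
· · · · · · · ·
· · · · · · · ·
· · · · · · · ·
♙ · · · · · · ·
· ♙ ♙ ♙ ♙ ♙ ♙ ♙
♖ ♘ ♗ ♕ ♔ ♗ ♘ ♖


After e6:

♜ ♞ ♝ ♛ ♚ ♝ ♞ ♜
♟ ♟ ♟ ♟ · ♟ ♟ ♟
· · · · ♟ · · ·
· · · · · · · ·
· · · · · · · ·
♙ · · · · · · ·
· ♙ ♙ ♙ ♙ ♙ ♙ ♙
♖ ♘ ♗ ♕ ♔ ♗ ♘ ♖


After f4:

♜ ♞ ♝ ♛ ♚ ♝ ♞ ♜
♟ ♟ ♟ ♟ · ♟ ♟ ♟
· · · · ♟ · · ·
· · · · · · · ·
· · · · · ♙ · ·
♙ · · · · · · ·
· ♙ ♙ ♙ ♙ · ♙ ♙
♖ ♘ ♗ ♕ ♔ ♗ ♘ ♖


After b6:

♜ ♞ ♝ ♛ ♚ ♝ ♞ ♜
♟ · ♟ ♟ · ♟ ♟ ♟
· ♟ · · ♟ · · ·
· · · · · · · ·
· · · · · ♙ · ·
♙ · · · · · · ·
· ♙ ♙ ♙ ♙ · ♙ ♙
♖ ♘ ♗ ♕ ♔ ♗ ♘ ♖


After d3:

♜ ♞ ♝ ♛ ♚ ♝ ♞ ♜
♟ · ♟ ♟ · ♟ ♟ ♟
· ♟ · · ♟ · · ·
· · · · · · · ·
· · · · · ♙ · ·
♙ · · ♙ · · · ·
· ♙ ♙ · ♙ · ♙ ♙
♖ ♘ ♗ ♕ ♔ ♗ ♘ ♖



  a b c d e f g h
  ─────────────────
8│♜ ♞ ♝ ♛ ♚ ♝ ♞ ♜│8
7│♟ · ♟ ♟ · ♟ ♟ ♟│7
6│· ♟ · · ♟ · · ·│6
5│· · · · · · · ·│5
4│· · · · · ♙ · ·│4
3│♙ · · ♙ · · · ·│3
2│· ♙ ♙ · ♙ · ♙ ♙│2
1│♖ ♘ ♗ ♕ ♔ ♗ ♘ ♖│1
  ─────────────────
  a b c d e f g h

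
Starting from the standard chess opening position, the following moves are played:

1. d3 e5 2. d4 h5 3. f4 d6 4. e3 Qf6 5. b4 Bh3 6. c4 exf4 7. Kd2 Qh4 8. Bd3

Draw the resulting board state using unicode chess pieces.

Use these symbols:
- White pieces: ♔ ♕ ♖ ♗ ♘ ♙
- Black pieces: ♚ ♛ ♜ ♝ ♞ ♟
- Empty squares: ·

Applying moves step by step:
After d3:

♜ ♞ ♝ ♛ ♚ ♝ ♞ ♜
♟ ♟ ♟ ♟ ♟ ♟ ♟ ♟
· · · · · · · ·
· · · · · · · ·
· · · · · · · ·
· · · ♙ · · · ·
♙ ♙ ♙ · ♙ ♙ ♙ ♙
♖ ♘ ♗ ♕ ♔ ♗ ♘ ♖


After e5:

♜ ♞ ♝ ♛ ♚ ♝ ♞ ♜
♟ ♟ ♟ ♟ · ♟ ♟ ♟
· · · · · · · ·
· · · · ♟ · · ·
· · · · · · · ·
· · · ♙ · · · ·
♙ ♙ ♙ · ♙ ♙ ♙ ♙
♖ ♘ ♗ ♕ ♔ ♗ ♘ ♖


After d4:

♜ ♞ ♝ ♛ ♚ ♝ ♞ ♜
♟ ♟ ♟ ♟ · ♟ ♟ ♟
· · · · · · · ·
· · · · ♟ · · ·
· · · ♙ · · · ·
· · · · · · · ·
♙ ♙ ♙ · ♙ ♙ ♙ ♙
♖ ♘ ♗ ♕ ♔ ♗ ♘ ♖


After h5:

♜ ♞ ♝ ♛ ♚ ♝ ♞ ♜
♟ ♟ ♟ ♟ · ♟ ♟ ·
· · · · · · · ·
· · · · ♟ · · ♟
· · · ♙ · · · ·
· · · · · · · ·
♙ ♙ ♙ · ♙ ♙ ♙ ♙
♖ ♘ ♗ ♕ ♔ ♗ ♘ ♖


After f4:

♜ ♞ ♝ ♛ ♚ ♝ ♞ ♜
♟ ♟ ♟ ♟ · ♟ ♟ ·
· · · · · · · ·
· · · · ♟ · · ♟
· · · ♙ · ♙ · ·
· · · · · · · ·
♙ ♙ ♙ · ♙ · ♙ ♙
♖ ♘ ♗ ♕ ♔ ♗ ♘ ♖


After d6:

♜ ♞ ♝ ♛ ♚ ♝ ♞ ♜
♟ ♟ ♟ · · ♟ ♟ ·
· · · ♟ · · · ·
· · · · ♟ · · ♟
· · · ♙ · ♙ · ·
· · · · · · · ·
♙ ♙ ♙ · ♙ · ♙ ♙
♖ ♘ ♗ ♕ ♔ ♗ ♘ ♖


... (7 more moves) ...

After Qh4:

♜ ♞ · · ♚ ♝ ♞ ♜
♟ ♟ ♟ · · ♟ ♟ ·
· · · ♟ · · · ·
· · · · · · · ♟
· ♙ ♙ ♙ · ♟ · ♛
· · · · ♙ · · ♝
♙ · · ♔ · · ♙ ♙
♖ ♘ ♗ ♕ · ♗ ♘ ♖


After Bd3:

♜ ♞ · · ♚ ♝ ♞ ♜
♟ ♟ ♟ · · ♟ ♟ ·
· · · ♟ · · · ·
· · · · · · · ♟
· ♙ ♙ ♙ · ♟ · ♛
· · · ♗ ♙ · · ♝
♙ · · ♔ · · ♙ ♙
♖ ♘ ♗ ♕ · · ♘ ♖



  a b c d e f g h
  ─────────────────
8│♜ ♞ · · ♚ ♝ ♞ ♜│8
7│♟ ♟ ♟ · · ♟ ♟ ·│7
6│· · · ♟ · · · ·│6
5│· · · · · · · ♟│5
4│· ♙ ♙ ♙ · ♟ · ♛│4
3│· · · ♗ ♙ · · ♝│3
2│♙ · · ♔ · · ♙ ♙│2
1│♖ ♘ ♗ ♕ · · ♘ ♖│1
  ─────────────────
  a b c d e f g h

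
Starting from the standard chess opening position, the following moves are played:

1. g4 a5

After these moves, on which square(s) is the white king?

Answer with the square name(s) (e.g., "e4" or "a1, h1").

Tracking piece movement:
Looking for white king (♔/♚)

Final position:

  a b c d e f g h
  ─────────────────
8│♜ ♞ ♝ ♛ ♚ ♝ ♞ ♜│8
7│· ♟ ♟ ♟ ♟ ♟ ♟ ♟│7
6│· · · · · · · ·│6
5│♟ · · · · · · ·│5
4│· · · · · · ♙ ·│4
3│· · · · · · · ·│3
2│♙ ♙ ♙ ♙ ♙ ♙ · ♙│2
1│♖ ♘ ♗ ♕ ♔ ♗ ♘ ♖│1
  ─────────────────
  a b c d e f g h


e1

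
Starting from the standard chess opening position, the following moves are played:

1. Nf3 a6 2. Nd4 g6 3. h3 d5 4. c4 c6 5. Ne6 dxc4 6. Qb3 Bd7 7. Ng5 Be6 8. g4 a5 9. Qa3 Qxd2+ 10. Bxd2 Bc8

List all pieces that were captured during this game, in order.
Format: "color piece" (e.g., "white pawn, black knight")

Tracking captures:
  dxc4: captured white pawn
  Qxd2+: captured white pawn
  Bxd2: captured black queen

white pawn, white pawn, black queen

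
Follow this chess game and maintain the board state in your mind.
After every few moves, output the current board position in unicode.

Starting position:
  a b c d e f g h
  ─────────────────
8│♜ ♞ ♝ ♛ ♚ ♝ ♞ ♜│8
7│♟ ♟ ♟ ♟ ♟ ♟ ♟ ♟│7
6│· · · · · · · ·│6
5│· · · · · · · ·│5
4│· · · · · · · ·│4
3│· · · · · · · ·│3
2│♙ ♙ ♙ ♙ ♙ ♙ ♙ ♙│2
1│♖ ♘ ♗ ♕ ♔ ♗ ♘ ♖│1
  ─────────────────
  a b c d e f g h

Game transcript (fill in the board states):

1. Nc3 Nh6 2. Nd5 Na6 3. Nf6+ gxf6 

  a b c d e f g h
  ─────────────────
8│♜ · ♝ ♛ ♚ ♝ · ♜│8
7│♟ ♟ ♟ ♟ ♟ ♟ · ♟│7
6│♞ · · · · ♟ · ♞│6
5│· · · · · · · ·│5
4│· · · · · · · ·│4
3│· · · · · · · ·│3
2│♙ ♙ ♙ ♙ ♙ ♙ ♙ ♙│2
1│♖ · ♗ ♕ ♔ ♗ ♘ ♖│1
  ─────────────────
  a b c d e f g h

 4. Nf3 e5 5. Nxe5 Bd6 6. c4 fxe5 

  a b c d e f g h
  ─────────────────
8│♜ · ♝ ♛ ♚ · · ♜│8
7│♟ ♟ ♟ ♟ · ♟ · ♟│7
6│♞ · · ♝ · · · ♞│6
5│· · · · ♟ · · ·│5
4│· · ♙ · · · · ·│4
3│· · · · · · · ·│3
2│♙ ♙ · ♙ ♙ ♙ ♙ ♙│2
1│♖ · ♗ ♕ ♔ ♗ · ♖│1
  ─────────────────
  a b c d e f g h

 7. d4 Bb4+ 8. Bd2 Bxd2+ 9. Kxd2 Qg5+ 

  a b c d e f g h
  ─────────────────
8│♜ · ♝ · ♚ · · ♜│8
7│♟ ♟ ♟ ♟ · ♟ · ♟│7
6│♞ · · · · · · ♞│6
5│· · · · ♟ · ♛ ·│5
4│· · ♙ ♙ · · · ·│4
3│· · · · · · · ·│3
2│♙ ♙ · ♔ ♙ ♙ ♙ ♙│2
1│♖ · · ♕ · ♗ · ♖│1
  ─────────────────
  a b c d e f g h

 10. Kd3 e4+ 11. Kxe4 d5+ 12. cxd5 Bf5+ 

  a b c d e f g h
  ─────────────────
8│♜ · · · ♚ · · ♜│8
7│♟ ♟ ♟ · · ♟ · ♟│7
6│♞ · · · · · · ♞│6
5│· · · ♙ · ♝ ♛ ·│5
4│· · · ♙ ♔ · · ·│4
3│· · · · · · · ·│3
2│♙ ♙ · · ♙ ♙ ♙ ♙│2
1│♖ · · ♕ · ♗ · ♖│1
  ─────────────────
  a b c d e f g h



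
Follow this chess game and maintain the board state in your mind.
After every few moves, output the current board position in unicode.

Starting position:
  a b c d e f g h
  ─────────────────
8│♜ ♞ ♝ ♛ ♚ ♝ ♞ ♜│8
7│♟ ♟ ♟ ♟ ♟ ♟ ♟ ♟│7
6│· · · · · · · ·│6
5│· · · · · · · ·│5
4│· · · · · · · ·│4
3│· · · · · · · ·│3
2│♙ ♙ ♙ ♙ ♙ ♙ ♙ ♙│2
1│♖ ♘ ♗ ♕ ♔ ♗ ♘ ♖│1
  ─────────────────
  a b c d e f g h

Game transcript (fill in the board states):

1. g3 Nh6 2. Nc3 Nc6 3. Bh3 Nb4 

  a b c d e f g h
  ─────────────────
8│♜ · ♝ ♛ ♚ ♝ · ♜│8
7│♟ ♟ ♟ ♟ ♟ ♟ ♟ ♟│7
6│· · · · · · · ♞│6
5│· · · · · · · ·│5
4│· ♞ · · · · · ·│4
3│· · ♘ · · · ♙ ♗│3
2│♙ ♙ ♙ ♙ ♙ ♙ · ♙│2
1│♖ · ♗ ♕ ♔ · ♘ ♖│1
  ─────────────────
  a b c d e f g h

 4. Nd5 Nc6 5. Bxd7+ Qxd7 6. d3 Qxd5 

  a b c d e f g h
  ─────────────────
8│♜ · ♝ · ♚ ♝ · ♜│8
7│♟ ♟ ♟ · ♟ ♟ ♟ ♟│7
6│· · ♞ · · · · ♞│6
5│· · · ♛ · · · ·│5
4│· · · · · · · ·│4
3│· · · ♙ · · ♙ ·│3
2│♙ ♙ ♙ · ♙ ♙ · ♙│2
1│♖ · ♗ ♕ ♔ · ♘ ♖│1
  ─────────────────
  a b c d e f g h

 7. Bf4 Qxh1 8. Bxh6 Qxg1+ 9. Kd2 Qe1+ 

  a b c d e f g h
  ─────────────────
8│♜ · ♝ · ♚ ♝ · ♜│8
7│♟ ♟ ♟ · ♟ ♟ ♟ ♟│7
6│· · ♞ · · · · ♗│6
5│· · · · · · · ·│5
4│· · · · · · · ·│4
3│· · · ♙ · · ♙ ·│3
2│♙ ♙ ♙ ♔ ♙ ♙ · ♙│2
1│♖ · · ♕ ♛ · · ·│1
  ─────────────────
  a b c d e f g h

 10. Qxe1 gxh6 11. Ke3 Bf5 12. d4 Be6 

  a b c d e f g h
  ─────────────────
8│♜ · · · ♚ ♝ · ♜│8
7│♟ ♟ ♟ · ♟ ♟ · ♟│7
6│· · ♞ · ♝ · · ♟│6
5│· · · · · · · ·│5
4│· · · ♙ · · · ·│4
3│· · · · ♔ · ♙ ·│3
2│♙ ♙ ♙ · ♙ ♙ · ♙│2
1│♖ · · · ♕ · · ·│1
  ─────────────────
  a b c d e f g h

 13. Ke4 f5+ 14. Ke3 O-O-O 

  a b c d e f g h
  ─────────────────
8│· · ♚ ♜ · ♝ · ♜│8
7│♟ ♟ ♟ · ♟ · · ♟│7
6│· · ♞ · ♝ · · ♟│6
5│· · · · · ♟ · ·│5
4│· · · ♙ · · · ·│4
3│· · · · ♔ · ♙ ·│3
2│♙ ♙ ♙ · ♙ ♙ · ♙│2
1│♖ · · · ♕ · · ·│1
  ─────────────────
  a b c d e f g h


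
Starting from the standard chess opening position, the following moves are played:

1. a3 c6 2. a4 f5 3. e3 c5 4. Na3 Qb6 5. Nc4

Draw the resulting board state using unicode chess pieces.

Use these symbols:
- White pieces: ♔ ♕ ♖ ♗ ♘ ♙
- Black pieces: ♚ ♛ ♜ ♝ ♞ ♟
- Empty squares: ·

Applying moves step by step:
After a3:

♜ ♞ ♝ ♛ ♚ ♝ ♞ ♜
♟ ♟ ♟ ♟ ♟ ♟ ♟ ♟
· · · · · · · ·
· · · · · · · ·
· · · · · · · ·
♙ · · · · · · ·
· ♙ ♙ ♙ ♙ ♙ ♙ ♙
♖ ♘ ♗ ♕ ♔ ♗ ♘ ♖


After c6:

♜ ♞ ♝ ♛ ♚ ♝ ♞ ♜
♟ ♟ · ♟ ♟ ♟ ♟ ♟
· · ♟ · · · · ·
· · · · · · · ·
· · · · · · · ·
♙ · · · · · · ·
· ♙ ♙ ♙ ♙ ♙ ♙ ♙
♖ ♘ ♗ ♕ ♔ ♗ ♘ ♖


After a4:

♜ ♞ ♝ ♛ ♚ ♝ ♞ ♜
♟ ♟ · ♟ ♟ ♟ ♟ ♟
· · ♟ · · · · ·
· · · · · · · ·
♙ · · · · · · ·
· · · · · · · ·
· ♙ ♙ ♙ ♙ ♙ ♙ ♙
♖ ♘ ♗ ♕ ♔ ♗ ♘ ♖


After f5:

♜ ♞ ♝ ♛ ♚ ♝ ♞ ♜
♟ ♟ · ♟ ♟ · ♟ ♟
· · ♟ · · · · ·
· · · · · ♟ · ·
♙ · · · · · · ·
· · · · · · · ·
· ♙ ♙ ♙ ♙ ♙ ♙ ♙
♖ ♘ ♗ ♕ ♔ ♗ ♘ ♖


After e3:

♜ ♞ ♝ ♛ ♚ ♝ ♞ ♜
♟ ♟ · ♟ ♟ · ♟ ♟
· · ♟ · · · · ·
· · · · · ♟ · ·
♙ · · · · · · ·
· · · · ♙ · · ·
· ♙ ♙ ♙ · ♙ ♙ ♙
♖ ♘ ♗ ♕ ♔ ♗ ♘ ♖


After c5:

♜ ♞ ♝ ♛ ♚ ♝ ♞ ♜
♟ ♟ · ♟ ♟ · ♟ ♟
· · · · · · · ·
· · ♟ · · ♟ · ·
♙ · · · · · · ·
· · · · ♙ · · ·
· ♙ ♙ ♙ · ♙ ♙ ♙
♖ ♘ ♗ ♕ ♔ ♗ ♘ ♖


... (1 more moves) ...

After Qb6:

♜ ♞ ♝ · ♚ ♝ ♞ ♜
♟ ♟ · ♟ ♟ · ♟ ♟
· ♛ · · · · · ·
· · ♟ · · ♟ · ·
♙ · · · · · · ·
♘ · · · ♙ · · ·
· ♙ ♙ ♙ · ♙ ♙ ♙
♖ · ♗ ♕ ♔ ♗ ♘ ♖


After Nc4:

♜ ♞ ♝ · ♚ ♝ ♞ ♜
♟ ♟ · ♟ ♟ · ♟ ♟
· ♛ · · · · · ·
· · ♟ · · ♟ · ·
♙ · ♘ · · · · ·
· · · · ♙ · · ·
· ♙ ♙ ♙ · ♙ ♙ ♙
♖ · ♗ ♕ ♔ ♗ ♘ ♖



  a b c d e f g h
  ─────────────────
8│♜ ♞ ♝ · ♚ ♝ ♞ ♜│8
7│♟ ♟ · ♟ ♟ · ♟ ♟│7
6│· ♛ · · · · · ·│6
5│· · ♟ · · ♟ · ·│5
4│♙ · ♘ · · · · ·│4
3│· · · · ♙ · · ·│3
2│· ♙ ♙ ♙ · ♙ ♙ ♙│2
1│♖ · ♗ ♕ ♔ ♗ ♘ ♖│1
  ─────────────────
  a b c d e f g h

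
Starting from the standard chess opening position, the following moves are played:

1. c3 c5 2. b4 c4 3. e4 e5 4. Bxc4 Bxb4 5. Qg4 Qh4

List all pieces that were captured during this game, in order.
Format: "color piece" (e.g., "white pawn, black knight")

Tracking captures:
  Bxc4: captured black pawn
  Bxb4: captured white pawn

black pawn, white pawn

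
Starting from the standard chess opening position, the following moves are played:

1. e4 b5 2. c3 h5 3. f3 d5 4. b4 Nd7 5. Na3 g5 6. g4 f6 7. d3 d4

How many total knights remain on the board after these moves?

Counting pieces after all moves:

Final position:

  a b c d e f g h
  ─────────────────
8│♜ · ♝ ♛ ♚ ♝ ♞ ♜│8
7│♟ · ♟ ♞ ♟ · · ·│7
6│· · · · · ♟ · ·│6
5│· ♟ · · · · ♟ ♟│5
4│· ♙ · ♟ ♙ · ♙ ·│4
3│♘ · ♙ ♙ · ♙ · ·│3
2│♙ · · · · · · ♙│2
1│♖ · ♗ ♕ ♔ ♗ ♘ ♖│1
  ─────────────────
  a b c d e f g h


4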